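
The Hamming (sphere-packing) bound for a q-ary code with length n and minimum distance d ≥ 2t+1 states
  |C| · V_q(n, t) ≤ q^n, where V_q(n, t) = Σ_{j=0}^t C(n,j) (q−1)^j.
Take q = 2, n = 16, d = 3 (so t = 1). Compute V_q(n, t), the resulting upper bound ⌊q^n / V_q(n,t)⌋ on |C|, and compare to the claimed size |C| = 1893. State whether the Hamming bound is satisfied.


V_q(n, t) = 17, q^n = 65536, Hamming bound = 3855, |C| = 1893 ≤ bound (satisfied).

Step 1: Compute V_q(n, t) = Σ_{j=0}^1 C(n, j) (q−1)^j.
  j = 0: C(16,0)·(1)^0 = 1·1 = 1.
  j = 1: C(16,1)·(1)^1 = 16·1 = 16.
  V_q(n, t) = 1 + 16 = 17.
Step 2: q^n = 2^16 = 65536.
Step 3: Hamming bound ⌊q^n / V_q(n,t)⌋ = ⌊65536/17⌋ = 3855.
Step 4: Compare |C| = 1893 to 3855: satisfied.
The claimed |C| lies below the Hamming bound.


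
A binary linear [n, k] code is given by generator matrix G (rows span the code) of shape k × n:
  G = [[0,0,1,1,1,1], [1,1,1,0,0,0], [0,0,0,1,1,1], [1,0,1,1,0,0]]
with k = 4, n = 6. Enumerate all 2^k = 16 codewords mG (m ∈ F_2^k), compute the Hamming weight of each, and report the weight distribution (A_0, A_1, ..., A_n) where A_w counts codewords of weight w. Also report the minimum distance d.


Weight distribution: A_0 = 1, A_1 = 1, A_2 = 3, A_3 = 6, A_4 = 3, A_5 = 1, A_6 = 1. Minimum distance d = 1.

Enumerate all 2^4 = 16 messages m ∈ F_2^4.
For each, compute codeword c = mG in F_2^6, then tally its weight.
  m = 0000 → c = 000000, weight = 0.
  m = 1000 → c = 001111, weight = 4.
  m = 0100 → c = 111000, weight = 3.
  m = 1100 → c = 110111, weight = 5.
  m = 0010 → c = 000111, weight = 3.
  m = 1010 → c = 001000, weight = 1.
  m = 0110 → c = 111111, weight = 6.
  m = 1110 → c = 110000, weight = 2.
  m = 0001 → c = 101100, weight = 3.
  m = 1001 → c = 100011, weight = 3.
  m = 0101 → c = 010100, weight = 2.
  m = 1101 → c = 011011, weight = 4.
  m = 0011 → c = 101011, weight = 4.
  m = 1011 → c = 100100, weight = 2.
  m = 0111 → c = 010011, weight = 3.
  m = 1111 → c = 011100, weight = 3.
Tally weights:
  weight 0: 1 codewords.
  weight 1: 1 codewords.
  weight 2: 3 codewords.
  weight 3: 6 codewords.
  weight 4: 3 codewords.
  weight 5: 1 codewords.
  weight 6: 1 codewords.
Minimum distance d = smallest w > 0 with A_w > 0 = 1.
Sanity: Σ A_w = 16 = 2^4 = 16 ✓.


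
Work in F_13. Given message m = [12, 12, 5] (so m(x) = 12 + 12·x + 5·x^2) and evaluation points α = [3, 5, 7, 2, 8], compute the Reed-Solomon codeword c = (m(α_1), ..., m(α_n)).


c = [2, 2, 3, 4, 12]

Message polynomial: m(x) = 12 + 12·x + 5·x^2 (mod 13).
For each evaluation point α_i, compute m(α_i) mod 13:
  α_1 = 3: Horner steps 5 → 1 → 2, so m(3) = 2.
  α_2 = 5: Horner steps 5 → 11 → 2, so m(5) = 2.
  α_3 = 7: Horner steps 5 → 8 → 3, so m(7) = 3.
  α_4 = 2: Horner steps 5 → 9 → 4, so m(2) = 4.
  α_5 = 8: Horner steps 5 → 0 → 12, so m(8) = 12.
Codeword c = [2, 2, 3, 4, 12] ∈ F_13^5.


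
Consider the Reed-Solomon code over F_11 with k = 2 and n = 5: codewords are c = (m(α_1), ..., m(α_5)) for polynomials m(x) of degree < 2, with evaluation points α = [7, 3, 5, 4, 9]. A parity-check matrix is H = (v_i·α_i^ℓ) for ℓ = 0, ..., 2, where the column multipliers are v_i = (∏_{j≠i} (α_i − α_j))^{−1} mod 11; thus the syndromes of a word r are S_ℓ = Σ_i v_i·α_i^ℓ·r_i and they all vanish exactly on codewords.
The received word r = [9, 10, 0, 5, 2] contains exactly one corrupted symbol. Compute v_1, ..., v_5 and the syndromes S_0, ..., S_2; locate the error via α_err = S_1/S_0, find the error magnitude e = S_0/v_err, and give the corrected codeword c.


S = (9, 8, 1), error at position 1, error magnitude e = 8, c = [1, 10, 0, 5, 2].

Step 1: column multipliers v_i = (∏_{j≠i}(α_i − α_j))^{−1} mod 11.
  i = 1 (α = 7): (7−3)(7−5)(7−4)(7−9) = 4·2·3·(−2) = −48 ≡ 7, so v_1 = 7^{−1} = 8 (mod 11).
  i = 2 (α = 3): (3−7)(3−5)(3−4)(3−9) = (−4)·(−2)·(−1)·(−6) = 48 ≡ 4, so v_2 = 4^{−1} = 3 (mod 11).
  i = 3 (α = 5): (5−7)(5−3)(5−4)(5−9) = (−2)·2·1·(−4) = 16 ≡ 5, so v_3 = 5^{−1} = 9 (mod 11).
  i = 4 (α = 4): (4−7)(4−3)(4−5)(4−9) = (−3)·1·(−1)·(−5) = −15 ≡ 7, so v_4 = 7^{−1} = 8 (mod 11).
  i = 5 (α = 9): (9−7)(9−3)(9−5)(9−4) = 2·6·4·5 = 240 ≡ 9, so v_5 = 9^{−1} = 5 (mod 11).
  v = [8, 3, 9, 8, 5].
Step 2: syndromes of r = [9, 10, 0, 5, 2] (all sums mod 11).
  S_0 = Σ v_i r_i = 8·9 + 3·10 + 9·0 + 8·5 + 5·2 = 152 ≡ 9.
  S_1 = Σ v_i α_i r_i = 8·7·9 + 3·3·10 + 9·5·0 + 8·4·5 + 5·9·2 = 844 ≡ 8.
  α_i^2 mod 11 = [5, 9, 3, 5, 4].
  S_2 = Σ v_i α_i^2 r_i = 8·5·9 + 3·9·10 + 9·3·0 + 8·5·5 + 5·4·2 = 870 ≡ 1.
  S = (9, 8, 1) ≠ 0, so r is not a codeword (an error is present).
Step 3: locate the error. For a single error e at position i, S_ℓ = v_i·e·α_i^ℓ, so α_err = S_1/S_0.
  S_0^{−1} = 9^{−1} = 5 (mod 11), so α_err = 8·5 = 40 ≡ 7 = α_1. Error position i = 1.
  Consistency check: S_2/S_1 = 1·7 = 7 ≡ 7 = α_err ✓ (single-error assumption holds).
Step 4: error magnitude e = S_0/v_1 = S_0·∏_{j≠1}(α_1 − α_j) = 9·7 = 63 ≡ 8 (mod 11).
Step 5: correct position 1: c_1 = r_1 − e = 9 − 8 ≡ 1 (mod 11). Hence c = [1, 10, 0, 5, 2].
  Check: interpolating c through the α_i gives m(x) = 3 + 6·x (degree < 2) with m(α_i) = c_i for every i, so c is indeed a codeword.


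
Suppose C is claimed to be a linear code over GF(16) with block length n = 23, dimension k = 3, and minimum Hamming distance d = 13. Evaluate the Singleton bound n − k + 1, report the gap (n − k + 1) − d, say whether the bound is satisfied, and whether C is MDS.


Singleton RHS = n − k + 1 = 21, slack = 8, bound satisfied, not MDS.

Singleton bound: d ≤ n − k + 1.
Here n = 23, k = 3, so n − k + 1 = 21.
Given d = 13, check d ≤ 21: YES.
Slack = (n − k + 1) − d = 8.
The code is NOT MDS (slack = 8 > 0).
Description: the claimed parameters are [23, 3, 13]_16; such a code would be non-MDS.


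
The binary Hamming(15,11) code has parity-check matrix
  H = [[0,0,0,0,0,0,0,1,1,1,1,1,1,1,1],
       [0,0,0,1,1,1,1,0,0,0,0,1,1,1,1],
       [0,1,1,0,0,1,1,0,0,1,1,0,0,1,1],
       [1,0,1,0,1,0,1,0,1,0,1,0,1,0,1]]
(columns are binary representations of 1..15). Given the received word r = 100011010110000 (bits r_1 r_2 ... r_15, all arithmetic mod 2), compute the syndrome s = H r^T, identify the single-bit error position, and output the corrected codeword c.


s = (1, 0, 1, 1)^T, error position = 11, corrected codeword c = 100011010100000

Compute s = H r^T mod 2 one row at a time:
  s_1 = 1 + 0 + 1 + 1 + 0 + 0 + 0 + 0 = 3 ≡ 1 (mod 2).
  s_2 = 0 + 1 + 1 + 0 + 0 + 0 + 0 + 0 = 2 ≡ 0 (mod 2).
  s_3 = 0 + 0 + 1 + 0 + 1 + 1 + 0 + 0 = 3 ≡ 1 (mod 2).
  s_4 = 1 + 0 + 1 + 0 + 0 + 1 + 0 + 0 = 3 ≡ 1 (mod 2).
s = (1, 0, 1, 1)^T — this equals column 11 of H (binary 1011), so error is at position 11.
Correct: flip bit 11 of r = 100011010110000 to get c = 100011010100000.


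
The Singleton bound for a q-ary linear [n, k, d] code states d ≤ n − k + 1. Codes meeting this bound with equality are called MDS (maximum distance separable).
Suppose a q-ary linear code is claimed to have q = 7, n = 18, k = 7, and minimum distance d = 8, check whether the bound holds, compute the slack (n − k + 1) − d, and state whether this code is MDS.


Singleton RHS = n − k + 1 = 12, slack = 4, bound satisfied, not MDS.

Singleton bound: d ≤ n − k + 1.
Here n = 18, k = 7, so n − k + 1 = 12.
Given d = 8, check d ≤ 12: YES.
Slack = (n − k + 1) − d = 4.
The code is NOT MDS (slack = 4 > 0).
Description: the claimed parameters are [18, 7, 8]_7; such a code would be non-MDS.


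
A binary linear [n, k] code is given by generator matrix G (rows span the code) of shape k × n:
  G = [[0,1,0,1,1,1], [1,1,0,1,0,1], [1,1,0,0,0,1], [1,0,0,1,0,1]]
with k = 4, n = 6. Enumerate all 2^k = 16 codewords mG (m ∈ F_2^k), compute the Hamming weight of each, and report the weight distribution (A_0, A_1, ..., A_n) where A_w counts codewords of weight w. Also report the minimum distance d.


Weight distribution: A_0 = 1, A_1 = 2, A_2 = 4, A_3 = 6, A_4 = 3. Minimum distance d = 1.

Enumerate all 2^4 = 16 messages m ∈ F_2^4.
For each, compute codeword c = mG in F_2^6, then tally its weight.
  m = 0000 → c = 000000, weight = 0.
  m = 1000 → c = 010111, weight = 4.
  m = 0100 → c = 110101, weight = 4.
  m = 1100 → c = 100010, weight = 2.
  m = 0010 → c = 110001, weight = 3.
  m = 1010 → c = 100110, weight = 3.
  m = 0110 → c = 000100, weight = 1.
  m = 1110 → c = 010011, weight = 3.
  m = 0001 → c = 100101, weight = 3.
  m = 1001 → c = 110010, weight = 3.
  m = 0101 → c = 010000, weight = 1.
  m = 1101 → c = 000111, weight = 3.
  m = 0011 → c = 010100, weight = 2.
  m = 1011 → c = 000011, weight = 2.
  m = 0111 → c = 100001, weight = 2.
  m = 1111 → c = 110110, weight = 4.
Tally weights:
  weight 0: 1 codewords.
  weight 1: 2 codewords.
  weight 2: 4 codewords.
  weight 3: 6 codewords.
  weight 4: 3 codewords.
Minimum distance d = smallest w > 0 with A_w > 0 = 1.
Sanity: Σ A_w = 16 = 2^4 = 16 ✓.


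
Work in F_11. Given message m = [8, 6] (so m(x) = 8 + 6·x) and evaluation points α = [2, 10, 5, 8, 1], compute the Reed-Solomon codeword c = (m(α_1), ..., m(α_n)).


c = [9, 2, 5, 1, 3]

Message polynomial: m(x) = 8 + 6·x (mod 11).
For each evaluation point α_i, compute m(α_i) mod 11:
  α_1 = 2: Horner steps 6 → 9, so m(2) = 9.
  α_2 = 10: Horner steps 6 → 2, so m(10) = 2.
  α_3 = 5: Horner steps 6 → 5, so m(5) = 5.
  α_4 = 8: Horner steps 6 → 1, so m(8) = 1.
  α_5 = 1: Horner steps 6 → 3, so m(1) = 3.
Codeword c = [9, 2, 5, 1, 3] ∈ F_11^5.


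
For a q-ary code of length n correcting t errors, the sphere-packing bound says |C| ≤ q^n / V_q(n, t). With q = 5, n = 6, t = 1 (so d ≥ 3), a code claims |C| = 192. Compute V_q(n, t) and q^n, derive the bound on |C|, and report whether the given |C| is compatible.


V_q(n, t) = 25, q^n = 15625, Hamming bound = 625, |C| = 192 ≤ bound (satisfied).

Step 1: Compute V_q(n, t) = Σ_{j=0}^1 C(n, j) (q−1)^j.
  j = 0: C(6,0)·(4)^0 = 1·1 = 1.
  j = 1: C(6,1)·(4)^1 = 6·4 = 24.
  V_q(n, t) = 1 + 24 = 25.
Step 2: q^n = 5^6 = 15625.
Step 3: Hamming bound ⌊q^n / V_q(n,t)⌋ = ⌊15625/25⌋ = 625.
Step 4: Compare |C| = 192 to 625: satisfied.
The claimed |C| lies below the Hamming bound.


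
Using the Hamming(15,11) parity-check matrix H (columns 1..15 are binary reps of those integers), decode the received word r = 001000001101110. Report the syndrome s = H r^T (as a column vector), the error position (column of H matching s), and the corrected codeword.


s = (1, 1, 1, 1)^T, error position = 15, corrected codeword c = 001000001101111

Compute s = H r^T mod 2 one row at a time:
  s_1 = 0 + 1 + 1 + 0 + 1 + 1 + 1 + 0 = 5 ≡ 1 (mod 2).
  s_2 = 0 + 0 + 0 + 0 + 1 + 1 + 1 + 0 = 3 ≡ 1 (mod 2).
  s_3 = 0 + 1 + 0 + 0 + 1 + 0 + 1 + 0 = 3 ≡ 1 (mod 2).
  s_4 = 0 + 1 + 0 + 0 + 1 + 0 + 1 + 0 = 3 ≡ 1 (mod 2).
s = (1, 1, 1, 1)^T — this equals column 15 of H (binary 1111), so error is at position 15.
Correct: flip bit 15 of r = 001000001101110 to get c = 001000001101111.


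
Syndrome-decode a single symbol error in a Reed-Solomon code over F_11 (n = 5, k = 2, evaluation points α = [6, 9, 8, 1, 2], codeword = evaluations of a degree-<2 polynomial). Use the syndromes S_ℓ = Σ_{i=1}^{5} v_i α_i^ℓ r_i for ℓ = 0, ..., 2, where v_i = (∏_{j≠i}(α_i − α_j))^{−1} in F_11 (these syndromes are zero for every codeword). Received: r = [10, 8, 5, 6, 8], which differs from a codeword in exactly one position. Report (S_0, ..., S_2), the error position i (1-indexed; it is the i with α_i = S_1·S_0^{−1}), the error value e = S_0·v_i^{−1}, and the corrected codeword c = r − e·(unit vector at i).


S = (4, 8, 5), error at position 5, error magnitude e = 10, c = [10, 8, 5, 6, 9].

Step 1: column multipliers v_i = (∏_{j≠i}(α_i − α_j))^{−1} mod 11.
  i = 1 (α = 6): (6−9)(6−8)(6−1)(6−2) = (−3)·(−2)·5·4 = 120 ≡ 10, so v_1 = 10^{−1} = 10 (mod 11).
  i = 2 (α = 9): (9−6)(9−8)(9−1)(9−2) = 3·1·8·7 = 168 ≡ 3, so v_2 = 3^{−1} = 4 (mod 11).
  i = 3 (α = 8): (8−6)(8−9)(8−1)(8−2) = 2·(−1)·7·6 = −84 ≡ 4, so v_3 = 4^{−1} = 3 (mod 11).
  i = 4 (α = 1): (1−6)(1−9)(1−8)(1−2) = (−5)·(−8)·(−7)·(−1) = 280 ≡ 5, so v_4 = 5^{−1} = 9 (mod 11).
  i = 5 (α = 2): (2−6)(2−9)(2−8)(2−1) = (−4)·(−7)·(−6)·1 = −168 ≡ 8, so v_5 = 8^{−1} = 7 (mod 11).
  v = [10, 4, 3, 9, 7].
Step 2: syndromes of r = [10, 8, 5, 6, 8] (all sums mod 11).
  S_0 = Σ v_i r_i = 10·10 + 4·8 + 3·5 + 9·6 + 7·8 = 257 ≡ 4.
  S_1 = Σ v_i α_i r_i = 10·6·10 + 4·9·8 + 3·8·5 + 9·1·6 + 7·2·8 = 1174 ≡ 8.
  α_i^2 mod 11 = [3, 4, 9, 1, 4].
  S_2 = Σ v_i α_i^2 r_i = 10·3·10 + 4·4·8 + 3·9·5 + 9·1·6 + 7·4·8 = 841 ≡ 5.
  S = (4, 8, 5) ≠ 0, so r is not a codeword (an error is present).
Step 3: locate the error. For a single error e at position i, S_ℓ = v_i·e·α_i^ℓ, so α_err = S_1/S_0.
  S_0^{−1} = 4^{−1} = 3 (mod 11), so α_err = 8·3 = 24 ≡ 2 = α_5. Error position i = 5.
  Consistency check: S_2/S_1 = 5·7 = 35 ≡ 2 = α_err ✓ (single-error assumption holds).
Step 4: error magnitude e = S_0/v_5 = S_0·∏_{j≠5}(α_5 − α_j) = 4·8 = 32 ≡ 10 (mod 11).
Step 5: correct position 5: c_5 = r_5 − e = 8 − 10 ≡ 9 (mod 11). Hence c = [10, 8, 5, 6, 9].
  Check: interpolating c through the α_i gives m(x) = 3 + 3·x (degree < 2) with m(α_i) = c_i for every i, so c is indeed a codeword.


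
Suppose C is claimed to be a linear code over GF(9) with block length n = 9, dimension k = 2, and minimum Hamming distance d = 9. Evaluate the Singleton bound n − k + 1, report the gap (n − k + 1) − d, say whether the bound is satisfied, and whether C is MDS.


Singleton RHS = n − k + 1 = 8, slack = -1, bound violated (no such code; not MDS).

Singleton bound: d ≤ n − k + 1.
Here n = 9, k = 2, so n − k + 1 = 8.
Given d = 9, check d ≤ 8: NO.
Slack = (n − k + 1) − d = -1.
The slack is negative: d = 9 exceeds n − k + 1 = 8 by 1, so the Singleton bound is violated and no linear [9, 2, 9]_9 code can exist. In particular it is not MDS (MDS requires d = n − k + 1 exactly).
Description: the claimed parameters are [9, 2, 9]_9; such a code would be impossible (violates the Singleton bound).


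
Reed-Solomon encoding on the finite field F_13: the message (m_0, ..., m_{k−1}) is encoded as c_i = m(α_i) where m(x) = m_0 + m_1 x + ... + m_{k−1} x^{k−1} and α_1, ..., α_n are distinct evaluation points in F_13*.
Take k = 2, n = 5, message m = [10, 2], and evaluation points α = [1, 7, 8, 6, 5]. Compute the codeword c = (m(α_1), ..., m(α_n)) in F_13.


c = [12, 11, 0, 9, 7]

Message polynomial: m(x) = 10 + 2·x (mod 13).
For each evaluation point α_i, compute m(α_i) mod 13:
  α_1 = 1: Horner steps 2 → 12, so m(1) = 12.
  α_2 = 7: Horner steps 2 → 11, so m(7) = 11.
  α_3 = 8: Horner steps 2 → 0, so m(8) = 0.
  α_4 = 6: Horner steps 2 → 9, so m(6) = 9.
  α_5 = 5: Horner steps 2 → 7, so m(5) = 7.
Codeword c = [12, 11, 0, 9, 7] ∈ F_13^5.


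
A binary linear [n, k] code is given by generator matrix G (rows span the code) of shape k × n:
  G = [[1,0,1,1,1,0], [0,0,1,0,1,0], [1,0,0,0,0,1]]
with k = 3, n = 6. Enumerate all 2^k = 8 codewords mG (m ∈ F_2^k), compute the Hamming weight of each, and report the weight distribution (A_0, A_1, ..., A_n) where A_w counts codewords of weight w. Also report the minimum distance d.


Weight distribution: A_0 = 1, A_2 = 4, A_4 = 3. Minimum distance d = 2.

Enumerate all 2^3 = 8 messages m ∈ F_2^3.
For each, compute codeword c = mG in F_2^6, then tally its weight.
  m = 000 → c = 000000, weight = 0.
  m = 100 → c = 101110, weight = 4.
  m = 010 → c = 001010, weight = 2.
  m = 110 → c = 100100, weight = 2.
  m = 001 → c = 100001, weight = 2.
  m = 101 → c = 001111, weight = 4.
  m = 011 → c = 101011, weight = 4.
  m = 111 → c = 000101, weight = 2.
Tally weights:
  weight 0: 1 codewords.
  weight 2: 4 codewords.
  weight 4: 3 codewords.
Minimum distance d = smallest w > 0 with A_w > 0 = 2.
Sanity: Σ A_w = 8 = 2^3 = 8 ✓.


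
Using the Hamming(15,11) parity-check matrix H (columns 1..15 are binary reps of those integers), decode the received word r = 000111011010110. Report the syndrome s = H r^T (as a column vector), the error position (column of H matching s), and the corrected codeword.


s = (1, 1, 1, 0)^T, error position = 14, corrected codeword c = 000111011010100

Compute s = H r^T mod 2 one row at a time:
  s_1 = 1 + 1 + 0 + 1 + 0 + 1 + 1 + 0 = 5 ≡ 1 (mod 2).
  s_2 = 1 + 1 + 1 + 0 + 0 + 1 + 1 + 0 = 5 ≡ 1 (mod 2).
  s_3 = 0 + 0 + 1 + 0 + 0 + 1 + 1 + 0 = 3 ≡ 1 (mod 2).
  s_4 = 0 + 0 + 1 + 0 + 1 + 1 + 1 + 0 = 4 ≡ 0 (mod 2).
s = (1, 1, 1, 0)^T — this equals column 14 of H (binary 1110), so error is at position 14.
Correct: flip bit 14 of r = 000111011010110 to get c = 000111011010100.


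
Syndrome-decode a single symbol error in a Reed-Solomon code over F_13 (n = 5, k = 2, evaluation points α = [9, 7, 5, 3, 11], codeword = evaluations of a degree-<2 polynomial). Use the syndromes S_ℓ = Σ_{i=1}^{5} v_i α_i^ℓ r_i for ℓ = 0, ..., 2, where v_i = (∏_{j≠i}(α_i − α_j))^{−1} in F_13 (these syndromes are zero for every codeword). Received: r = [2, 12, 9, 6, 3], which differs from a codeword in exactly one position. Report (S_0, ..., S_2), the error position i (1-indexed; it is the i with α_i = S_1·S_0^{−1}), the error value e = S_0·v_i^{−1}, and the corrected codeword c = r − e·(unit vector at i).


S = (9, 8, 10), error at position 5, error magnitude e = 11, c = [2, 12, 9, 6, 5].

Step 1: column multipliers v_i = (∏_{j≠i}(α_i − α_j))^{−1} mod 13.
  i = 1 (α = 9): (9−7)(9−5)(9−3)(9−11) = 2·4·6·(−2) = −96 ≡ 8, so v_1 = 8^{−1} = 5 (mod 13).
  i = 2 (α = 7): (7−9)(7−5)(7−3)(7−11) = (−2)·2·4·(−4) = 64 ≡ 12, so v_2 = 12^{−1} = 12 (mod 13).
  i = 3 (α = 5): (5−9)(5−7)(5−3)(5−11) = (−4)·(−2)·2·(−6) = −96 ≡ 8, so v_3 = 8^{−1} = 5 (mod 13).
  i = 4 (α = 3): (3−9)(3−7)(3−5)(3−11) = (−6)·(−4)·(−2)·(−8) = 384 ≡ 7, so v_4 = 7^{−1} = 2 (mod 13).
  i = 5 (α = 11): (11−9)(11−7)(11−5)(11−3) = 2·4·6·8 = 384 ≡ 7, so v_5 = 7^{−1} = 2 (mod 13).
  v = [5, 12, 5, 2, 2].
Step 2: syndromes of r = [2, 12, 9, 6, 3] (all sums mod 13).
  S_0 = Σ v_i r_i = 5·2 + 12·12 + 5·9 + 2·6 + 2·3 = 217 ≡ 9.
  S_1 = Σ v_i α_i r_i = 5·9·2 + 12·7·12 + 5·5·9 + 2·3·6 + 2·11·3 = 1425 ≡ 8.
  α_i^2 mod 13 = [3, 10, 12, 9, 4].
  S_2 = Σ v_i α_i^2 r_i = 5·3·2 + 12·10·12 + 5·12·9 + 2·9·6 + 2·4·3 = 2142 ≡ 10.
  S = (9, 8, 10) ≠ 0, so r is not a codeword (an error is present).
Step 3: locate the error. For a single error e at position i, S_ℓ = v_i·e·α_i^ℓ, so α_err = S_1/S_0.
  S_0^{−1} = 9^{−1} = 3 (mod 13), so α_err = 8·3 = 24 ≡ 11 = α_5. Error position i = 5.
  Consistency check: S_2/S_1 = 10·5 = 50 ≡ 11 = α_err ✓ (single-error assumption holds).
Step 4: error magnitude e = S_0/v_5 = S_0·∏_{j≠5}(α_5 − α_j) = 9·7 = 63 ≡ 11 (mod 13).
Step 5: correct position 5: c_5 = r_5 − e = 3 − 11 ≡ 5 (mod 13). Hence c = [2, 12, 9, 6, 5].
  Check: interpolating c through the α_i gives m(x) = 8 + 8·x (degree < 2) with m(α_i) = c_i for every i, so c is indeed a codeword.


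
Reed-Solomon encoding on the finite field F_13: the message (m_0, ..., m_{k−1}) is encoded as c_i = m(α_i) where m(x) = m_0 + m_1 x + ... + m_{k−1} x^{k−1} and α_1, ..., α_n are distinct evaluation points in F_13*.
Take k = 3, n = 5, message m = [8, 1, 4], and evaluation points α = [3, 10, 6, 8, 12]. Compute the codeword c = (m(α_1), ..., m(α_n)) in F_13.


c = [8, 2, 2, 12, 11]

Message polynomial: m(x) = 8 + 1·x + 4·x^2 (mod 13).
For each evaluation point α_i, compute m(α_i) mod 13:
  α_1 = 3: Horner steps 4 → 0 → 8, so m(3) = 8.
  α_2 = 10: Horner steps 4 → 2 → 2, so m(10) = 2.
  α_3 = 6: Horner steps 4 → 12 → 2, so m(6) = 2.
  α_4 = 8: Horner steps 4 → 7 → 12, so m(8) = 12.
  α_5 = 12: Horner steps 4 → 10 → 11, so m(12) = 11.
Codeword c = [8, 2, 2, 12, 11] ∈ F_13^5.


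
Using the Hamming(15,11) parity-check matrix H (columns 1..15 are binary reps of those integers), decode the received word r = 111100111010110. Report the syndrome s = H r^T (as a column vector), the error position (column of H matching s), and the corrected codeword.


s = (1, 0, 1, 0)^T, error position = 10, corrected codeword c = 111100111110110

Compute s = H r^T mod 2 one row at a time:
  s_1 = 1 + 1 + 0 + 1 + 0 + 1 + 1 + 0 = 5 ≡ 1 (mod 2).
  s_2 = 1 + 0 + 0 + 1 + 0 + 1 + 1 + 0 = 4 ≡ 0 (mod 2).
  s_3 = 1 + 1 + 0 + 1 + 0 + 1 + 1 + 0 = 5 ≡ 1 (mod 2).
  s_4 = 1 + 1 + 0 + 1 + 1 + 1 + 1 + 0 = 6 ≡ 0 (mod 2).
s = (1, 0, 1, 0)^T — this equals column 10 of H (binary 1010), so error is at position 10.
Correct: flip bit 10 of r = 111100111010110 to get c = 111100111110110.


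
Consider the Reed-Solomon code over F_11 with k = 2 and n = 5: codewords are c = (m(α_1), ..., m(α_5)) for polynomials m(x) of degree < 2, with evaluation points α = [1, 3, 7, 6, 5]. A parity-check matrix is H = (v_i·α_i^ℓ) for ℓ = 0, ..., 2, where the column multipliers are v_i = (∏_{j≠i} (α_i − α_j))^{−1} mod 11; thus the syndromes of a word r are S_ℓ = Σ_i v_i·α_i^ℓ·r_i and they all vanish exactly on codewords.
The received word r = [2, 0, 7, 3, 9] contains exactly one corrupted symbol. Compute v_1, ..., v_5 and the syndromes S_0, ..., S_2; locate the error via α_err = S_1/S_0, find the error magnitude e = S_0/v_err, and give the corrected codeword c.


S = (4, 2, 1), error at position 4, error magnitude e = 6, c = [2, 0, 7, 8, 9].

Step 1: column multipliers v_i = (∏_{j≠i}(α_i − α_j))^{−1} mod 11.
  i = 1 (α = 1): (1−3)(1−7)(1−6)(1−5) = (−2)·(−6)·(−5)·(−4) = 240 ≡ 9, so v_1 = 9^{−1} = 5 (mod 11).
  i = 2 (α = 3): (3−1)(3−7)(3−6)(3−5) = 2·(−4)·(−3)·(−2) = −48 ≡ 7, so v_2 = 7^{−1} = 8 (mod 11).
  i = 3 (α = 7): (7−1)(7−3)(7−6)(7−5) = 6·4·1·2 = 48 ≡ 4, so v_3 = 4^{−1} = 3 (mod 11).
  i = 4 (α = 6): (6−1)(6−3)(6−7)(6−5) = 5·3·(−1)·1 = −15 ≡ 7, so v_4 = 7^{−1} = 8 (mod 11).
  i = 5 (α = 5): (5−1)(5−3)(5−7)(5−6) = 4·2·(−2)·(−1) = 16 ≡ 5, so v_5 = 5^{−1} = 9 (mod 11).
  v = [5, 8, 3, 8, 9].
Step 2: syndromes of r = [2, 0, 7, 3, 9] (all sums mod 11).
  S_0 = Σ v_i r_i = 5·2 + 8·0 + 3·7 + 8·3 + 9·9 = 136 ≡ 4.
  S_1 = Σ v_i α_i r_i = 5·1·2 + 8·3·0 + 3·7·7 + 8·6·3 + 9·5·9 = 706 ≡ 2.
  α_i^2 mod 11 = [1, 9, 5, 3, 3].
  S_2 = Σ v_i α_i^2 r_i = 5·1·2 + 8·9·0 + 3·5·7 + 8·3·3 + 9·3·9 = 430 ≡ 1.
  S = (4, 2, 1) ≠ 0, so r is not a codeword (an error is present).
Step 3: locate the error. For a single error e at position i, S_ℓ = v_i·e·α_i^ℓ, so α_err = S_1/S_0.
  S_0^{−1} = 4^{−1} = 3 (mod 11), so α_err = 2·3 = 6 ≡ 6 = α_4. Error position i = 4.
  Consistency check: S_2/S_1 = 1·6 = 6 ≡ 6 = α_err ✓ (single-error assumption holds).
Step 4: error magnitude e = S_0/v_4 = S_0·∏_{j≠4}(α_4 − α_j) = 4·7 = 28 ≡ 6 (mod 11).
Step 5: correct position 4: c_4 = r_4 − e = 3 − 6 ≡ 8 (mod 11). Hence c = [2, 0, 7, 8, 9].
  Check: interpolating c through the α_i gives m(x) = 3 + 10·x (degree < 2) with m(α_i) = c_i for every i, so c is indeed a codeword.


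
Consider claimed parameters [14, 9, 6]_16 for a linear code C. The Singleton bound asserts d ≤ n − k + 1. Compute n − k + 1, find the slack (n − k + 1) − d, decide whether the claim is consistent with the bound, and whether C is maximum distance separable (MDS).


Singleton RHS = n − k + 1 = 6, slack = 0, bound satisfied, MDS.

Singleton bound: d ≤ n − k + 1.
Here n = 14, k = 9, so n − k + 1 = 6.
Given d = 6, check d ≤ 6: YES.
Slack = (n − k + 1) − d = 0.
The code is MDS (slack = 0).
Description: the claimed parameters are [14, 9, 6]_16; such a code would be MDS (meets Singleton bound).


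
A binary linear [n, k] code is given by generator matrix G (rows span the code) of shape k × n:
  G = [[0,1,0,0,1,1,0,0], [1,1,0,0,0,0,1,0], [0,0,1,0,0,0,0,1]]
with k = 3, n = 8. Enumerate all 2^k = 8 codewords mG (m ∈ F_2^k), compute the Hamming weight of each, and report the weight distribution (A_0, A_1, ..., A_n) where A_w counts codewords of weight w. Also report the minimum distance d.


Weight distribution: A_0 = 1, A_2 = 1, A_3 = 2, A_4 = 1, A_5 = 2, A_6 = 1. Minimum distance d = 2.

Enumerate all 2^3 = 8 messages m ∈ F_2^3.
For each, compute codeword c = mG in F_2^8, then tally its weight.
  m = 000 → c = 00000000, weight = 0.
  m = 100 → c = 01001100, weight = 3.
  m = 010 → c = 11000010, weight = 3.
  m = 110 → c = 10001110, weight = 4.
  m = 001 → c = 00100001, weight = 2.
  m = 101 → c = 01101101, weight = 5.
  m = 011 → c = 11100011, weight = 5.
  m = 111 → c = 10101111, weight = 6.
Tally weights:
  weight 0: 1 codewords.
  weight 2: 1 codewords.
  weight 3: 2 codewords.
  weight 4: 1 codewords.
  weight 5: 2 codewords.
  weight 6: 1 codewords.
Minimum distance d = smallest w > 0 with A_w > 0 = 2.
Sanity: Σ A_w = 8 = 2^3 = 8 ✓.


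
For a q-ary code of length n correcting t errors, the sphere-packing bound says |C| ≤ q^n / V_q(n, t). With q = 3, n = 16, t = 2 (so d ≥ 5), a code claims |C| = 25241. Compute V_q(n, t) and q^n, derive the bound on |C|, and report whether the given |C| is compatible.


V_q(n, t) = 513, q^n = 43046721, Hamming bound = 83911, |C| = 25241 ≤ bound (satisfied).

Step 1: Compute V_q(n, t) = Σ_{j=0}^2 C(n, j) (q−1)^j.
  j = 0: C(16,0)·(2)^0 = 1·1 = 1.
  j = 1: C(16,1)·(2)^1 = 16·2 = 32.
  j = 2: C(16,2)·(2)^2 = 120·4 = 480.
  V_q(n, t) = 1 + 32 + 480 = 513.
Step 2: q^n = 3^16 = 43046721.
Step 3: Hamming bound ⌊q^n / V_q(n,t)⌋ = ⌊43046721/513⌋ = 83911.
Step 4: Compare |C| = 25241 to 83911: satisfied.
The claimed |C| lies below the Hamming bound.


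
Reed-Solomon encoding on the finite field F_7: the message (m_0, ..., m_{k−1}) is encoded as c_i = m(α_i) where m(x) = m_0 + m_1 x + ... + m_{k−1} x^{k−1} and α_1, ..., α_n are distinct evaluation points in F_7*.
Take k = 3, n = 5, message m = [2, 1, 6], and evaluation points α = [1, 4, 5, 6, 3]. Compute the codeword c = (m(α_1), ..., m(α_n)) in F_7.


c = [2, 4, 3, 0, 3]

Message polynomial: m(x) = 2 + 1·x + 6·x^2 (mod 7).
For each evaluation point α_i, compute m(α_i) mod 7:
  α_1 = 1: Horner steps 6 → 0 → 2, so m(1) = 2.
  α_2 = 4: Horner steps 6 → 4 → 4, so m(4) = 4.
  α_3 = 5: Horner steps 6 → 3 → 3, so m(5) = 3.
  α_4 = 6: Horner steps 6 → 2 → 0, so m(6) = 0.
  α_5 = 3: Horner steps 6 → 5 → 3, so m(3) = 3.
Codeword c = [2, 4, 3, 0, 3] ∈ F_7^5.


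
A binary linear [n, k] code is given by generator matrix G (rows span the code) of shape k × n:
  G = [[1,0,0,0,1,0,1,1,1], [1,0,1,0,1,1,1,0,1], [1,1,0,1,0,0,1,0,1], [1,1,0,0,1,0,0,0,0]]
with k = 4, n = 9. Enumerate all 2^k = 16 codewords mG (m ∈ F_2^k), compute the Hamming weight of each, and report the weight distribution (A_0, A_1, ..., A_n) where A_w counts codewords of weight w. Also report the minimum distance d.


Weight distribution: A_0 = 1, A_3 = 3, A_4 = 4, A_5 = 4, A_6 = 2, A_7 = 1, A_8 = 1. Minimum distance d = 3.

Enumerate all 2^4 = 16 messages m ∈ F_2^4.
For each, compute codeword c = mG in F_2^9, then tally its weight.
  m = 0000 → c = 000000000, weight = 0.
  m = 1000 → c = 100010111, weight = 5.
  m = 0100 → c = 101011101, weight = 6.
  m = 1100 → c = 001001010, weight = 3.
  m = 0010 → c = 110100101, weight = 5.
  m = 1010 → c = 010110010, weight = 4.
  m = 0110 → c = 011111000, weight = 5.
  m = 1110 → c = 111101111, weight = 8.
  m = 0001 → c = 110010000, weight = 3.
  m = 1001 → c = 010000111, weight = 4.
  m = 0101 → c = 011001101, weight = 5.
  m = 1101 → c = 111011010, weight = 6.
  m = 0011 → c = 000110101, weight = 4.
  m = 1011 → c = 100100010, weight = 3.
  m = 0111 → c = 101101000, weight = 4.
  m = 1111 → c = 001111111, weight = 7.
Tally weights:
  weight 0: 1 codewords.
  weight 3: 3 codewords.
  weight 4: 4 codewords.
  weight 5: 4 codewords.
  weight 6: 2 codewords.
  weight 7: 1 codewords.
  weight 8: 1 codewords.
Minimum distance d = smallest w > 0 with A_w > 0 = 3.
Sanity: Σ A_w = 16 = 2^4 = 16 ✓.


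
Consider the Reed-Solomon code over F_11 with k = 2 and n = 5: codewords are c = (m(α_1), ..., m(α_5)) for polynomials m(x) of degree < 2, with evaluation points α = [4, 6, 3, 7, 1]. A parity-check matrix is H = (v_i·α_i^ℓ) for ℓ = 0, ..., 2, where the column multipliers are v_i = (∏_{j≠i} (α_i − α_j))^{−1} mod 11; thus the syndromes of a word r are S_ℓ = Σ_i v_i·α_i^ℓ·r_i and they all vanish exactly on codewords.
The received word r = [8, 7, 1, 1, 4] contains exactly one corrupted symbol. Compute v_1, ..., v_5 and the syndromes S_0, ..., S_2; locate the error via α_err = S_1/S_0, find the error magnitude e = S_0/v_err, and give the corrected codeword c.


S = (1, 3, 9), error at position 3, error magnitude e = 9, c = [8, 7, 3, 1, 4].

Step 1: column multipliers v_i = (∏_{j≠i}(α_i − α_j))^{−1} mod 11.
  i = 1 (α = 4): (4−6)(4−3)(4−7)(4−1) = (−2)·1·(−3)·3 = 18 ≡ 7, so v_1 = 7^{−1} = 8 (mod 11).
  i = 2 (α = 6): (6−4)(6−3)(6−7)(6−1) = 2·3·(−1)·5 = −30 ≡ 3, so v_2 = 3^{−1} = 4 (mod 11).
  i = 3 (α = 3): (3−4)(3−6)(3−7)(3−1) = (−1)·(−3)·(−4)·2 = −24 ≡ 9, so v_3 = 9^{−1} = 5 (mod 11).
  i = 4 (α = 7): (7−4)(7−6)(7−3)(7−1) = 3·1·4·6 = 72 ≡ 6, so v_4 = 6^{−1} = 2 (mod 11).
  i = 5 (α = 1): (1−4)(1−6)(1−3)(1−7) = (−3)·(−5)·(−2)·(−6) = 180 ≡ 4, so v_5 = 4^{−1} = 3 (mod 11).
  v = [8, 4, 5, 2, 3].
Step 2: syndromes of r = [8, 7, 1, 1, 4] (all sums mod 11).
  S_0 = Σ v_i r_i = 8·8 + 4·7 + 5·1 + 2·1 + 3·4 = 111 ≡ 1.
  S_1 = Σ v_i α_i r_i = 8·4·8 + 4·6·7 + 5·3·1 + 2·7·1 + 3·1·4 = 465 ≡ 3.
  α_i^2 mod 11 = [5, 3, 9, 5, 1].
  S_2 = Σ v_i α_i^2 r_i = 8·5·8 + 4·3·7 + 5·9·1 + 2·5·1 + 3·1·4 = 471 ≡ 9.
  S = (1, 3, 9) ≠ 0, so r is not a codeword (an error is present).
Step 3: locate the error. For a single error e at position i, S_ℓ = v_i·e·α_i^ℓ, so α_err = S_1/S_0.
  S_0^{−1} = 1^{−1} = 1 (mod 11), so α_err = 3·1 = 3 ≡ 3 = α_3. Error position i = 3.
  Consistency check: S_2/S_1 = 9·4 = 36 ≡ 3 = α_err ✓ (single-error assumption holds).
Step 4: error magnitude e = S_0/v_3 = S_0·∏_{j≠3}(α_3 − α_j) = 1·9 = 9 ≡ 9 (mod 11).
Step 5: correct position 3: c_3 = r_3 − e = 1 − 9 ≡ 3 (mod 11). Hence c = [8, 7, 3, 1, 4].
  Check: interpolating c through the α_i gives m(x) = 10 + 5·x (degree < 2) with m(α_i) = c_i for every i, so c is indeed a codeword.


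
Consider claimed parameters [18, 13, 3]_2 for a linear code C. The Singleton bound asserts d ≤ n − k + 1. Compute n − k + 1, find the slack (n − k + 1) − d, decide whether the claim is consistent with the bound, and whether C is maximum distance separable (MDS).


Singleton RHS = n − k + 1 = 6, slack = 3, bound satisfied, not MDS.

Singleton bound: d ≤ n − k + 1.
Here n = 18, k = 13, so n − k + 1 = 6.
Given d = 3, check d ≤ 6: YES.
Slack = (n − k + 1) − d = 3.
The code is NOT MDS (slack = 3 > 0).
Description: the claimed parameters are [18, 13, 3]_2; such a code would be non-MDS.


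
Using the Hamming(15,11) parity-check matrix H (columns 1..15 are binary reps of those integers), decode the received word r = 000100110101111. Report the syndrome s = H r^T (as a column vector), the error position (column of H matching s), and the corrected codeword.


s = (0, 0, 0, 1)^T, error position = 1, corrected codeword c = 100100110101111

Compute s = H r^T mod 2 one row at a time:
  s_1 = 1 + 0 + 1 + 0 + 1 + 1 + 1 + 1 = 6 ≡ 0 (mod 2).
  s_2 = 1 + 0 + 0 + 1 + 1 + 1 + 1 + 1 = 6 ≡ 0 (mod 2).
  s_3 = 0 + 0 + 0 + 1 + 1 + 0 + 1 + 1 = 4 ≡ 0 (mod 2).
  s_4 = 0 + 0 + 0 + 1 + 0 + 0 + 1 + 1 = 3 ≡ 1 (mod 2).
s = (0, 0, 0, 1)^T — this equals column 1 of H (binary 0001), so error is at position 1.
Correct: flip bit 1 of r = 000100110101111 to get c = 100100110101111.


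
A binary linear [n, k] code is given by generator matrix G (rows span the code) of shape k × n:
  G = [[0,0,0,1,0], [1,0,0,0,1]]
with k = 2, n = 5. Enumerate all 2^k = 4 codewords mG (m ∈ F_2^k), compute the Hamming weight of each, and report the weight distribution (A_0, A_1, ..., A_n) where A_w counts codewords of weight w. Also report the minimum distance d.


Weight distribution: A_0 = 1, A_1 = 1, A_2 = 1, A_3 = 1. Minimum distance d = 1.

Enumerate all 2^2 = 4 messages m ∈ F_2^2.
For each, compute codeword c = mG in F_2^5, then tally its weight.
  m = 00 → c = 00000, weight = 0.
  m = 10 → c = 00010, weight = 1.
  m = 01 → c = 10001, weight = 2.
  m = 11 → c = 10011, weight = 3.
Tally weights:
  weight 0: 1 codewords.
  weight 1: 1 codewords.
  weight 2: 1 codewords.
  weight 3: 1 codewords.
Minimum distance d = smallest w > 0 with A_w > 0 = 1.
Sanity: Σ A_w = 4 = 2^2 = 4 ✓.


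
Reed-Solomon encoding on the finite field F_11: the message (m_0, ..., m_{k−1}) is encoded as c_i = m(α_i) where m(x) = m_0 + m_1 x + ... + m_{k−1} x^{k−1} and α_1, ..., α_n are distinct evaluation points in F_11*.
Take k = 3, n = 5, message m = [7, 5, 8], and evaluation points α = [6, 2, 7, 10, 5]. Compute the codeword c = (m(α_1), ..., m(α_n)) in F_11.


c = [6, 5, 5, 10, 1]

Message polynomial: m(x) = 7 + 5·x + 8·x^2 (mod 11).
For each evaluation point α_i, compute m(α_i) mod 11:
  α_1 = 6: Horner steps 8 → 9 → 6, so m(6) = 6.
  α_2 = 2: Horner steps 8 → 10 → 5, so m(2) = 5.
  α_3 = 7: Horner steps 8 → 6 → 5, so m(7) = 5.
  α_4 = 10: Horner steps 8 → 8 → 10, so m(10) = 10.
  α_5 = 5: Horner steps 8 → 1 → 1, so m(5) = 1.
Codeword c = [6, 5, 5, 10, 1] ∈ F_11^5.


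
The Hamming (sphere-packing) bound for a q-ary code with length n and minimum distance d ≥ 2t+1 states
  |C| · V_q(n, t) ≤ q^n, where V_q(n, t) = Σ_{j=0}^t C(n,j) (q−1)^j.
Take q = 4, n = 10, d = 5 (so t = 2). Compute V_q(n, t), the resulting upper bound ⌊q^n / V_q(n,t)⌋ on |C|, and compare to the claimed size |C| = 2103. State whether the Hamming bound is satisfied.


V_q(n, t) = 436, q^n = 1048576, Hamming bound = 2404, |C| = 2103 ≤ bound (satisfied).

Step 1: Compute V_q(n, t) = Σ_{j=0}^2 C(n, j) (q−1)^j.
  j = 0: C(10,0)·(3)^0 = 1·1 = 1.
  j = 1: C(10,1)·(3)^1 = 10·3 = 30.
  j = 2: C(10,2)·(3)^2 = 45·9 = 405.
  V_q(n, t) = 1 + 30 + 405 = 436.
Step 2: q^n = 4^10 = 1048576.
Step 3: Hamming bound ⌊q^n / V_q(n,t)⌋ = ⌊1048576/436⌋ = 2404.
Step 4: Compare |C| = 2103 to 2404: satisfied.
The claimed |C| lies below the Hamming bound.


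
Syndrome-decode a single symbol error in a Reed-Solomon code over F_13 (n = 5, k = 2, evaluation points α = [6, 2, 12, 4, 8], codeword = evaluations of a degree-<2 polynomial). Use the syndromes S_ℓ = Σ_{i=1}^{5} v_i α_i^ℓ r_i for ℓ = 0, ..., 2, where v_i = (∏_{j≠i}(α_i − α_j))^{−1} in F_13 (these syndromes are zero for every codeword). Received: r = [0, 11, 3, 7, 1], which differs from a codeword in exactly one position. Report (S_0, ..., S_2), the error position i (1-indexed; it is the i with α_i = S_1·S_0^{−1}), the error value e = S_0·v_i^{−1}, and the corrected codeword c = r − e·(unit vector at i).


S = (4, 3, 12), error at position 4, error magnitude e = 8, c = [0, 11, 3, 12, 1].

Step 1: column multipliers v_i = (∏_{j≠i}(α_i − α_j))^{−1} mod 13.
  i = 1 (α = 6): (6−2)(6−12)(6−4)(6−8) = 4·(−6)·2·(−2) = 96 ≡ 5, so v_1 = 5^{−1} = 8 (mod 13).
  i = 2 (α = 2): (2−6)(2−12)(2−4)(2−8) = (−4)·(−10)·(−2)·(−6) = 480 ≡ 12, so v_2 = 12^{−1} = 12 (mod 13).
  i = 3 (α = 12): (12−6)(12−2)(12−4)(12−8) = 6·10·8·4 = 1920 ≡ 9, so v_3 = 9^{−1} = 3 (mod 13).
  i = 4 (α = 4): (4−6)(4−2)(4−12)(4−8) = (−2)·2·(−8)·(−4) = −128 ≡ 2, so v_4 = 2^{−1} = 7 (mod 13).
  i = 5 (α = 8): (8−6)(8−2)(8−12)(8−4) = 2·6·(−4)·4 = −192 ≡ 3, so v_5 = 3^{−1} = 9 (mod 13).
  v = [8, 12, 3, 7, 9].
Step 2: syndromes of r = [0, 11, 3, 7, 1] (all sums mod 13).
  S_0 = Σ v_i r_i = 8·0 + 12·11 + 3·3 + 7·7 + 9·1 = 199 ≡ 4.
  S_1 = Σ v_i α_i r_i = 8·6·0 + 12·2·11 + 3·12·3 + 7·4·7 + 9·8·1 = 640 ≡ 3.
  α_i^2 mod 13 = [10, 4, 1, 3, 12].
  S_2 = Σ v_i α_i^2 r_i = 8·10·0 + 12·4·11 + 3·1·3 + 7·3·7 + 9·12·1 = 792 ≡ 12.
  S = (4, 3, 12) ≠ 0, so r is not a codeword (an error is present).
Step 3: locate the error. For a single error e at position i, S_ℓ = v_i·e·α_i^ℓ, so α_err = S_1/S_0.
  S_0^{−1} = 4^{−1} = 10 (mod 13), so α_err = 3·10 = 30 ≡ 4 = α_4. Error position i = 4.
  Consistency check: S_2/S_1 = 12·9 = 108 ≡ 4 = α_err ✓ (single-error assumption holds).
Step 4: error magnitude e = S_0/v_4 = S_0·∏_{j≠4}(α_4 − α_j) = 4·2 = 8 ≡ 8 (mod 13).
Step 5: correct position 4: c_4 = r_4 − e = 7 − 8 ≡ 12 (mod 13). Hence c = [0, 11, 3, 12, 1].
  Check: interpolating c through the α_i gives m(x) = 10 + 7·x (degree < 2) with m(α_i) = c_i for every i, so c is indeed a codeword.


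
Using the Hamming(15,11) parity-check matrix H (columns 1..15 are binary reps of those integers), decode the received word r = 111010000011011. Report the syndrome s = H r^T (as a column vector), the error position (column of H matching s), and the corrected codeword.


s = (0, 0, 1, 1)^T, error position = 3, corrected codeword c = 110010000011011

Compute s = H r^T mod 2 one row at a time:
  s_1 = 0 + 0 + 0 + 1 + 1 + 0 + 1 + 1 = 4 ≡ 0 (mod 2).
  s_2 = 0 + 1 + 0 + 0 + 1 + 0 + 1 + 1 = 4 ≡ 0 (mod 2).
  s_3 = 1 + 1 + 0 + 0 + 0 + 1 + 1 + 1 = 5 ≡ 1 (mod 2).
  s_4 = 1 + 1 + 1 + 0 + 0 + 1 + 0 + 1 = 5 ≡ 1 (mod 2).
s = (0, 0, 1, 1)^T — this equals column 3 of H (binary 0011), so error is at position 3.
Correct: flip bit 3 of r = 111010000011011 to get c = 110010000011011.


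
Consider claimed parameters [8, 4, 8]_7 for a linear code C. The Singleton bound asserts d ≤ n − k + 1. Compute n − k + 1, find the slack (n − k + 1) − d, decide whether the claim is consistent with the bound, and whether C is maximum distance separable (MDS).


Singleton RHS = n − k + 1 = 5, slack = -3, bound violated (no such code; not MDS).

Singleton bound: d ≤ n − k + 1.
Here n = 8, k = 4, so n − k + 1 = 5.
Given d = 8, check d ≤ 5: NO.
Slack = (n − k + 1) − d = -3.
The slack is negative: d = 8 exceeds n − k + 1 = 5 by 3, so the Singleton bound is violated and no linear [8, 4, 8]_7 code can exist. In particular it is not MDS (MDS requires d = n − k + 1 exactly).
Description: the claimed parameters are [8, 4, 8]_7; such a code would be impossible (violates the Singleton bound).


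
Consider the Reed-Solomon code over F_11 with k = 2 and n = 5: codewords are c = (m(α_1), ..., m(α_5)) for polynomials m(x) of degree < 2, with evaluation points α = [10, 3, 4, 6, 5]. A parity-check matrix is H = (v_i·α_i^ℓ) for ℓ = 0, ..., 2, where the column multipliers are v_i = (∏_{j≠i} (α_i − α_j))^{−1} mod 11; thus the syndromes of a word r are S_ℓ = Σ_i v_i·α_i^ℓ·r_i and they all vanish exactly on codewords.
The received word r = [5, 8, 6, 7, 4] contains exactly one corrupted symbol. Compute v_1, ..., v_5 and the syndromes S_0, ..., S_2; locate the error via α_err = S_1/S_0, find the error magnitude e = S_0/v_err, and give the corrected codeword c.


S = (3, 7, 9), error at position 4, error magnitude e = 5, c = [5, 8, 6, 2, 4].

Step 1: column multipliers v_i = (∏_{j≠i}(α_i − α_j))^{−1} mod 11.
  i = 1 (α = 10): (10−3)(10−4)(10−6)(10−5) = 7·6·4·5 = 840 ≡ 4, so v_1 = 4^{−1} = 3 (mod 11).
  i = 2 (α = 3): (3−10)(3−4)(3−6)(3−5) = (−7)·(−1)·(−3)·(−2) = 42 ≡ 9, so v_2 = 9^{−1} = 5 (mod 11).
  i = 3 (α = 4): (4−10)(4−3)(4−6)(4−5) = (−6)·1·(−2)·(−1) = −12 ≡ 10, so v_3 = 10^{−1} = 10 (mod 11).
  i = 4 (α = 6): (6−10)(6−3)(6−4)(6−5) = (−4)·3·2·1 = −24 ≡ 9, so v_4 = 9^{−1} = 5 (mod 11).
  i = 5 (α = 5): (5−10)(5−3)(5−4)(5−6) = (−5)·2·1·(−1) = 10 ≡ 10, so v_5 = 10^{−1} = 10 (mod 11).
  v = [3, 5, 10, 5, 10].
Step 2: syndromes of r = [5, 8, 6, 7, 4] (all sums mod 11).
  S_0 = Σ v_i r_i = 3·5 + 5·8 + 10·6 + 5·7 + 10·4 = 190 ≡ 3.
  S_1 = Σ v_i α_i r_i = 3·10·5 + 5·3·8 + 10·4·6 + 5·6·7 + 10·5·4 = 920 ≡ 7.
  α_i^2 mod 11 = [1, 9, 5, 3, 3].
  S_2 = Σ v_i α_i^2 r_i = 3·1·5 + 5·9·8 + 10·5·6 + 5·3·7 + 10·3·4 = 900 ≡ 9.
  S = (3, 7, 9) ≠ 0, so r is not a codeword (an error is present).
Step 3: locate the error. For a single error e at position i, S_ℓ = v_i·e·α_i^ℓ, so α_err = S_1/S_0.
  S_0^{−1} = 3^{−1} = 4 (mod 11), so α_err = 7·4 = 28 ≡ 6 = α_4. Error position i = 4.
  Consistency check: S_2/S_1 = 9·8 = 72 ≡ 6 = α_err ✓ (single-error assumption holds).
Step 4: error magnitude e = S_0/v_4 = S_0·∏_{j≠4}(α_4 − α_j) = 3·9 = 27 ≡ 5 (mod 11).
Step 5: correct position 4: c_4 = r_4 − e = 7 − 5 ≡ 2 (mod 11). Hence c = [5, 8, 6, 2, 4].
  Check: interpolating c through the α_i gives m(x) = 3 + 9·x (degree < 2) with m(α_i) = c_i for every i, so c is indeed a codeword.
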